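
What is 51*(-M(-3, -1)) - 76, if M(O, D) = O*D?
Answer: -229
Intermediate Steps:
M(O, D) = D*O
51*(-M(-3, -1)) - 76 = 51*(-(-1)*(-3)) - 76 = 51*(-1*3) - 76 = 51*(-3) - 76 = -153 - 76 = -229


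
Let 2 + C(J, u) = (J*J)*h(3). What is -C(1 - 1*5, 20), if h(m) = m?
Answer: -46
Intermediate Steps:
C(J, u) = -2 + 3*J² (C(J, u) = -2 + (J*J)*3 = -2 + J²*3 = -2 + 3*J²)
-C(1 - 1*5, 20) = -(-2 + 3*(1 - 1*5)²) = -(-2 + 3*(1 - 5)²) = -(-2 + 3*(-4)²) = -(-2 + 3*16) = -(-2 + 48) = -1*46 = -46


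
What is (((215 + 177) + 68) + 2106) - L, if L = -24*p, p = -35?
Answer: 1726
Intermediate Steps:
L = 840 (L = -24*(-35) = 840)
(((215 + 177) + 68) + 2106) - L = (((215 + 177) + 68) + 2106) - 1*840 = ((392 + 68) + 2106) - 840 = (460 + 2106) - 840 = 2566 - 840 = 1726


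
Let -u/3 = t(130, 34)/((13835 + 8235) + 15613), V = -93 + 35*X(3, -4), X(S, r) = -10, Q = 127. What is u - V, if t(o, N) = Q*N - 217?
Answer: 1853474/4187 ≈ 442.67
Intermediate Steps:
t(o, N) = -217 + 127*N (t(o, N) = 127*N - 217 = -217 + 127*N)
V = -443 (V = -93 + 35*(-10) = -93 - 350 = -443)
u = -1367/4187 (u = -3*(-217 + 127*34)/((13835 + 8235) + 15613) = -3*(-217 + 4318)/(22070 + 15613) = -12303/37683 = -3*1367/12561 = -1367/4187 ≈ -0.32649)
u - V = -1367/4187 - 1*(-443) = -1367/4187 + 443 = 1853474/4187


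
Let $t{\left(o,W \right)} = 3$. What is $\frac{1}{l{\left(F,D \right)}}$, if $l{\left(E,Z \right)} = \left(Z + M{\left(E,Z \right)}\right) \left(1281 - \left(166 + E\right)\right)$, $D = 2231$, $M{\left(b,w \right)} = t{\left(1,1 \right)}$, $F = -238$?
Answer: $\frac{1}{3022602} \approx 3.3084 \cdot 10^{-7}$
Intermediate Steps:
$M{\left(b,w \right)} = 3$
$l{\left(E,Z \right)} = \left(3 + Z\right) \left(1115 - E\right)$ ($l{\left(E,Z \right)} = \left(Z + 3\right) \left(1281 - \left(166 + E\right)\right) = \left(3 + Z\right) \left(1115 - E\right)$)
$\frac{1}{l{\left(F,D \right)}} = \frac{1}{3345 - -714 + 1115 \cdot 2231 - \left(-238\right) 2231} = \frac{1}{3345 + 714 + 2487565 + 530978} = \frac{1}{3022602}$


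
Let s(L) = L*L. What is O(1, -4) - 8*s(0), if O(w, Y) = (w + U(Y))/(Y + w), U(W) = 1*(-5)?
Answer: 4/3 ≈ 1.3333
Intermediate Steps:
U(W) = -5
s(L) = L²
O(w, Y) = (-5 + w)/(Y + w) (O(w, Y) = (w - 5)/(Y + w) = (-5 + w)/(Y + w))
O(1, -4) - 8*s(0) = (-5 + 1)/(-4 + 1) - 8*0² = -4/(-3) - 8*0 = -⅓*(-4) + 0 = 4/3 + 0 = 4/3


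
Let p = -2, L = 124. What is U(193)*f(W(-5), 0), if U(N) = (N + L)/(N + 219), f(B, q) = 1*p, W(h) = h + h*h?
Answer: -317/206 ≈ -1.5388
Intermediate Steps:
W(h) = h + h²
f(B, q) = -2 (f(B, q) = 1*(-2) = -2)
U(N) = (124 + N)/(219 + N) (U(N) = (N + 124)/(N + 219) = (124 + N)/(219 + N))
U(193)*f(W(-5), 0) = ((124 + 193)/(219 + 193))*(-2) = (317/412)*(-2) = -317/206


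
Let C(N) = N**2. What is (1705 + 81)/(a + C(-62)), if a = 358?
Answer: 893/2101 ≈ 0.42504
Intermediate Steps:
(1705 + 81)/(a + C(-62)) = (1705 + 81)/(358 + (-62)**2) = 1786/(358 + 3844) = 1786/4202 = 1786*(1/4202) = 893/2101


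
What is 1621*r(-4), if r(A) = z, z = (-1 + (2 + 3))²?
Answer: 25936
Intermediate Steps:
z = 16 (z = (-1 + 5)² = 4² = 16)
r(A) = 16
1621*r(-4) = 1621*16 = 25936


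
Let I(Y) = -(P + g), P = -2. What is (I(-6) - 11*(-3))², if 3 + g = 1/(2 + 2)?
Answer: 22801/16 ≈ 1425.1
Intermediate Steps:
g = -11/4 (g = -3 + 1/(2 + 2) = -3 + 1/4 = -3 + ¼ = -11/4 ≈ -2.7500)
I(Y) = 19/4 (I(Y) = -(-2 - 11/4) = -1*(-19/4) = 19/4)
(I(-6) - 11*(-3))² = (19/4 - 11*(-3))² = (19/4 + 33)² = (151/4)² = 22801/16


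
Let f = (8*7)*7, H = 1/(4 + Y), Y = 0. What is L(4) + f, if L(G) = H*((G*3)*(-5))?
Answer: 377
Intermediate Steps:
H = ¼ (H = 1/(4 + 0) = 1/4 = ¼ ≈ 0.25000)
L(G) = -15*G/4 (L(G) = ((G*3)*(-5))/4 = ((3*G)*(-5))/4 = (-15*G)/4 = -15*G/4)
f = 392 (f = 56*7 = 392)
L(4) + f = -15/4*4 + 392 = -15 + 392 = 377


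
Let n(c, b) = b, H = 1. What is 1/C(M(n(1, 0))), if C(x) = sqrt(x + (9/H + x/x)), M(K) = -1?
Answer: 1/3 ≈ 0.33333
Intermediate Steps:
C(x) = sqrt(10 + x) (C(x) = sqrt(x + (9/1 + x/x)) = sqrt(x + (9*1 + 1)) = sqrt(x + (9 + 1)) = sqrt(x + 10) = sqrt(10 + x))
1/C(M(n(1, 0))) = 1/(sqrt(10 - 1)) = 1/(sqrt(9)) = 1/3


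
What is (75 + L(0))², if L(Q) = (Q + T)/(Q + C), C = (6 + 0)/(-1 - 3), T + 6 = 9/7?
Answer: 299209/49 ≈ 6106.3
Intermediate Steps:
T = -33/7 (T = -6 + 9/7 = -33/7 ≈ -4.7143)
C = -3/2 (C = 6/(-4) = 6*(-¼) = -3/2 ≈ -1.5000)
L(Q) = (-33/7 + Q)/(-3/2 + Q) (L(Q) = (Q - 33/7)/(Q - 3/2) = (-33/7 + Q)/(-3/2 + Q))
(75 + L(0))² = (75 + 2*(-33 + 7*0)/(7*(-3 + 2*0)))² = (75 + 2*(-33 + 0)/(7*(-3 + 0)))² = (75 + (2/7)*(-33)/(-3))² = (75 + (2/7)*(-⅓)*(-33))² = (75 + 22/7)² = (547/7)² = 299209/49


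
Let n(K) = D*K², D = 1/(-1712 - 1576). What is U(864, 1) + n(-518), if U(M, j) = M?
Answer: 643127/822 ≈ 782.39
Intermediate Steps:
D = -1/3288 (D = 1/(-3288) = -1/3288 ≈ -0.00030414)
n(K) = -K²/3288
U(864, 1) + n(-518) = 864 - 1/3288*(-518)² = 864 - 1/3288*268324 = 864 - 67081/822 = 643127/822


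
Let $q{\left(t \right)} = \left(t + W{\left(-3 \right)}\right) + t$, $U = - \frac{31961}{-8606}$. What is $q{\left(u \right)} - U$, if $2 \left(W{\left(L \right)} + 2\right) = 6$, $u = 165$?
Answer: $\frac{2816625}{8606} \approx 327.29$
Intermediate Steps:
$U = \frac{31961}{8606}$ ($U = \left(-31961\right) \left(- \frac{1}{8606}\right) = \frac{31961}{8606} \approx 3.7138$)
$W{\left(L \right)} = 1$ ($W{\left(L \right)} = -2 + \frac{1}{2} \cdot 6 = -2 + 3 = 1$)
$q{\left(t \right)} = 1 + 2 t$ ($q{\left(t \right)} = \left(t + 1\right) + t = \left(1 + t\right) + t = 1 + 2 t$)
$q{\left(u \right)} - U = \left(1 + 2 \cdot 165\right) - \frac{31961}{8606} = \left(1 + 330\right) - \frac{31961}{8606} = 331 - \frac{31961}{8606} = \frac{2816625}{8606}$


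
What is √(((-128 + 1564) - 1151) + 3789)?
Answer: √4074 ≈ 63.828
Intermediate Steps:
√(((-128 + 1564) - 1151) + 3789) = √((1436 - 1151) + 3789) = √(285 + 3789) = √4074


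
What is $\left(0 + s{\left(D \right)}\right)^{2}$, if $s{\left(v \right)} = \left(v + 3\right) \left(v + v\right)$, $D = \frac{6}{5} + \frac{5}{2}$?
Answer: $\frac{6145441}{2500} \approx 2458.2$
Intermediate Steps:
$D = \frac{37}{10}$ ($D = 6 \cdot \frac{1}{5} + 5 \cdot \frac{1}{2} = \frac{6}{5} + \frac{5}{2} = \frac{37}{10} \approx 3.7$)
$s{\left(v \right)} = 2 v \left(3 + v\right)$ ($s{\left(v \right)} = \left(3 + v\right) 2 v = 2 v \left(3 + v\right)$)
$\left(0 + s{\left(D \right)}\right)^{2} = \left(0 + 2 \cdot \frac{37}{10} \left(3 + \frac{37}{10}\right)\right)^{2} = \left(0 + 2 \cdot \frac{37}{10} \cdot \frac{67}{10}\right)^{2} = \left(0 + \frac{2479}{50}\right)^{2} = \left(\frac{2479}{50}\right)^{2} = \frac{6145441}{2500}$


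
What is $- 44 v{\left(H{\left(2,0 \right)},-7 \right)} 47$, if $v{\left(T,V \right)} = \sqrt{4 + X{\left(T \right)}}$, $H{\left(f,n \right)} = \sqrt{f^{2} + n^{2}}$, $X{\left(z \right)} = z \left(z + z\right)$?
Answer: $- 4136 \sqrt{3} \approx -7163.8$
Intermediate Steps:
$X{\left(z \right)} = 2 z^{2}$ ($X{\left(z \right)} = z 2 z = 2 z^{2}$)
$v{\left(T,V \right)} = \sqrt{4 + 2 T^{2}}$
$- 44 v{\left(H{\left(2,0 \right)},-7 \right)} 47 = - 44 \sqrt{4 + 2 \left(\sqrt{2^{2} + 0^{2}}\right)^{2}} \cdot 47 = - 44 \sqrt{4 + 2 \left(\sqrt{4 + 0}\right)^{2}} \cdot 47 = - 44 \sqrt{4 + 2 \left(\sqrt{4}\right)^{2}} \cdot 47 = - 44 \sqrt{4 + 2 \cdot 2^{2}} \cdot 47 = - 44 \sqrt{4 + 2 \cdot 4} \cdot 47 = - 44 \sqrt{4 + 8} \cdot 47 = - 44 \sqrt{12} \cdot 47 = - 44 \cdot 2 \sqrt{3} \cdot 47 = - 88 \sqrt{3} \cdot 47 = - 4136 \sqrt{3}$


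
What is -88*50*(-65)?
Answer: 286000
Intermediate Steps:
-88*50*(-65) = -4400*(-65) = 286000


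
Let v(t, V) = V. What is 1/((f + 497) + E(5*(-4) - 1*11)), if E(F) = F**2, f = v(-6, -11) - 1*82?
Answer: 1/1365 ≈ 0.00073260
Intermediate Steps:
f = -93 (f = -11 - 1*82 = -11 - 82 = -93)
1/((f + 497) + E(5*(-4) - 1*11)) = 1/((-93 + 497) + (5*(-4) - 1*11)**2) = 1/(404 + (-20 - 11)**2) = 1/(404 + (-31)**2) = 1/(404 + 961) = 1/1365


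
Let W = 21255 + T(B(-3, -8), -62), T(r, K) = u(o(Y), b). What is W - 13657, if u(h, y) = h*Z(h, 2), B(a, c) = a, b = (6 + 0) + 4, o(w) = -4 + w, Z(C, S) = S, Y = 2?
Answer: 7594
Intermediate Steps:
b = 10 (b = 6 + 4 = 10)
u(h, y) = 2*h (u(h, y) = h*2 = 2*h)
T(r, K) = -4 (T(r, K) = 2*(-4 + 2) = 2*(-2) = -4)
W = 21251 (W = 21255 - 4 = 21251)
W - 13657 = 21251 - 13657 = 7594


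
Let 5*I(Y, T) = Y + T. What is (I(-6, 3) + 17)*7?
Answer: 574/5 ≈ 114.80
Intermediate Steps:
I(Y, T) = T/5 + Y/5 (I(Y, T) = (Y + T)/5 = (T + Y)/5 = T/5 + Y/5)
(I(-6, 3) + 17)*7 = (((1/5)*3 + (1/5)*(-6)) + 17)*7 = ((3/5 - 6/5) + 17)*7 = (-3/5 + 17)*7 = (82/5)*7 = 574/5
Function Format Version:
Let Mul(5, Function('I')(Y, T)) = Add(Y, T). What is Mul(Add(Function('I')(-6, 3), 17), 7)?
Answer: Rational(574, 5) ≈ 114.80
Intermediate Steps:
Function('I')(Y, T) = Add(Mul(Rational(1, 5), T), Mul(Rational(1, 5), Y)) (Function('I')(Y, T) = Mul(Rational(1, 5), Add(Y, T)) = Mul(Rational(1, 5), Add(T, Y)) = Add(Mul(Rational(1, 5), T), Mul(Rational(1, 5), Y)))
Mul(Add(Function('I')(-6, 3), 17), 7) = Mul(Add(Add(Mul(Rational(1, 5), 3), Mul(Rational(1, 5), -6)), 17), 7) = Mul(Add(Add(Rational(3, 5), Rational(-6, 5)), 17), 7) = Mul(Add(Rational(-3, 5), 17), 7) = Mul(Rational(82, 5), 7) = Rational(574, 5)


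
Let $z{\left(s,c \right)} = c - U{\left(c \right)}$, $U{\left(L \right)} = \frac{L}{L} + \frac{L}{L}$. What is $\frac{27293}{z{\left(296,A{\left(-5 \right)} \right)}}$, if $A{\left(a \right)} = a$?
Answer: $-3899$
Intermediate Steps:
$U{\left(L \right)} = 2$ ($U{\left(L \right)} = 1 + 1 = 2$)
$z{\left(s,c \right)} = -2 + c$ ($z{\left(s,c \right)} = c - 2 = -2 + c$)
$\frac{27293}{z{\left(296,A{\left(-5 \right)} \right)}} = \frac{27293}{-2 - 5} = \frac{27293}{-7} = 27293 \left(- \frac{1}{7}\right) = -3899$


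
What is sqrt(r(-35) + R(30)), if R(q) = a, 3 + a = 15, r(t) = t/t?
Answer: sqrt(13) ≈ 3.6056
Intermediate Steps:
r(t) = 1
a = 12 (a = -3 + 15 = 12)
R(q) = 12
sqrt(r(-35) + R(30)) = sqrt(1 + 12) = sqrt(13)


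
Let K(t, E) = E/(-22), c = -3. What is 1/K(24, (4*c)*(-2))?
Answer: -11/12 ≈ -0.91667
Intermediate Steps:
K(t, E) = -E/22 (K(t, E) = E*(-1/22) = -E/22)
1/K(24, (4*c)*(-2)) = 1/(-4*(-3)*(-2)/22) = 1/(-(-6)*(-2)/11) = 1/(-1/22*24) = 1/(-12/11) = -11/12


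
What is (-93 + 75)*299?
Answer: -5382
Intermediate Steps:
(-93 + 75)*299 = -18*299 = -5382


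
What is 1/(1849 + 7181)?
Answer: 1/9030 ≈ 0.00011074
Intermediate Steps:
1/(1849 + 7181) = 1/9030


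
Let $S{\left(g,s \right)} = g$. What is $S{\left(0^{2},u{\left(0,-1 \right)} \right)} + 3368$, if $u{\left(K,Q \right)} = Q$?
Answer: $3368$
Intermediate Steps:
$S{\left(0^{2},u{\left(0,-1 \right)} \right)} + 3368 = 0^{2} + 3368 = 0 + 3368 = 3368$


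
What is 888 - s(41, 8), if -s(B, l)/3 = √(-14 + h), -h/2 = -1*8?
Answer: 888 + 3*√2 ≈ 892.24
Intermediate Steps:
h = 16 (h = -(-2)*8 = -2*(-8) = 16)
s(B, l) = -3*√2 (s(B, l) = -3*√(-14 + 16) = -3*√2)
888 - s(41, 8) = 888 - (-3)*√2 = 888 + 3*√2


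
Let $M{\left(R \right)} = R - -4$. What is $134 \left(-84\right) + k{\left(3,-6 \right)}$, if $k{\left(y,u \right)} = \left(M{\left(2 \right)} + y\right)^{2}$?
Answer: $-11175$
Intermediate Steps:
$M{\left(R \right)} = 4 + R$ ($M{\left(R \right)} = R + 4 = 4 + R$)
$k{\left(y,u \right)} = \left(6 + y\right)^{2}$ ($k{\left(y,u \right)} = \left(\left(4 + 2\right) + y\right)^{2} = \left(6 + y\right)^{2}$)
$134 \left(-84\right) + k{\left(3,-6 \right)} = 134 \left(-84\right) + \left(6 + 3\right)^{2} = -11256 + 9^{2} = -11256 + 81 = -11175$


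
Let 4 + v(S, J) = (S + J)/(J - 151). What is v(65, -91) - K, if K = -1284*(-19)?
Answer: -2952387/121 ≈ -24400.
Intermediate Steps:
v(S, J) = -4 + (J + S)/(-151 + J) (v(S, J) = -4 + (S + J)/(J - 151) = -4 + (J + S)/(-151 + J))
K = 24396
v(65, -91) - K = (604 + 65 - 3*(-91))/(-151 - 91) - 1*24396 = (604 + 65 + 273)/(-242) - 24396 = -1/242*942 - 24396 = -471/121 - 24396 = -2952387/121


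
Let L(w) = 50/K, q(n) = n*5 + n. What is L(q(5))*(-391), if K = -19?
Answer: 19550/19 ≈ 1028.9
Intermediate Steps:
q(n) = 6*n (q(n) = 5*n + n = 6*n)
L(w) = -50/19 (L(w) = 50/(-19) = 50*(-1/19) = -50/19)
L(q(5))*(-391) = -50/19*(-391) = 19550/19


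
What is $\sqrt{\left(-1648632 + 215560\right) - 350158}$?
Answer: $i \sqrt{1783230} \approx 1335.4 i$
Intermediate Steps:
$\sqrt{\left(-1648632 + 215560\right) - 350158} = \sqrt{-1433072 - 350158} = \sqrt{-1783230} = i \sqrt{1783230}$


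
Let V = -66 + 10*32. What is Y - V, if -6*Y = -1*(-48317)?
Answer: -49841/6 ≈ -8306.8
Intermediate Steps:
Y = -48317/6 (Y = -(-1)*(-48317)/6 = -1/6*48317 = -48317/6 ≈ -8052.8)
V = 254 (V = -66 + 320 = 254)
Y - V = -48317/6 - 1*254 = -48317/6 - 254 = -49841/6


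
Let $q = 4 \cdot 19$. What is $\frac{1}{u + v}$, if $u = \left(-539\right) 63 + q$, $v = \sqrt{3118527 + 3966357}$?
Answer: $- \frac{33881}{1140837277} - \frac{2 \sqrt{1771221}}{1140837277} \approx -3.2032 \cdot 10^{-5}$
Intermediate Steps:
$q = 76$
$v = 2 \sqrt{1771221}$ ($v = \sqrt{7084884} = 2 \sqrt{1771221} \approx 2661.7$)
$u = -33881$ ($u = \left(-539\right) 63 + 76 = -33957 + 76 = -33881$)
$\frac{1}{u + v} = \frac{1}{-33881 + 2 \sqrt{1771221}}$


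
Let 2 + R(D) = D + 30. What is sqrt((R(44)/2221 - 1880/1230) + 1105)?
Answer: sqrt(82353343688709)/273183 ≈ 33.219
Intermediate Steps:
R(D) = 28 + D (R(D) = -2 + (D + 30) = -2 + (30 + D) = 28 + D)
sqrt((R(44)/2221 - 1880/1230) + 1105) = sqrt(((28 + 44)/2221 - 1880/1230) + 1105) = sqrt((72*(1/2221) - 1880*1/1230) + 1105) = sqrt((72/2221 - 188/123) + 1105) = sqrt(-408692/273183 + 1105) = sqrt(301458523/273183) = sqrt(82353343688709)/273183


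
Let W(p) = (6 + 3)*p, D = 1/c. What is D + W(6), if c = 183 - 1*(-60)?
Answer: 13123/243 ≈ 54.004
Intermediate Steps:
c = 243 (c = 183 + 60 = 243)
D = 1/243 ≈ 0.0041152
W(p) = 9*p
D + W(6) = 1/243 + 9*6 = 1/243 + 54 = 13123/243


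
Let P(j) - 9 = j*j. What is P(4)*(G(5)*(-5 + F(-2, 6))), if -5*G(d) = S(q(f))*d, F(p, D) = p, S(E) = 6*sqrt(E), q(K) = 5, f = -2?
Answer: 1050*sqrt(5) ≈ 2347.9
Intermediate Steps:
P(j) = 9 + j**2 (P(j) = 9 + j*j = 9 + j**2)
G(d) = -6*d*sqrt(5)/5 (G(d) = -6*sqrt(5)*d/5 = -6*d*sqrt(5)/5)
P(4)*(G(5)*(-5 + F(-2, 6))) = (9 + 4**2)*((-6/5*5*sqrt(5))*(-5 - 2)) = (9 + 16)*(-6*sqrt(5)*(-7)) = 25*(42*sqrt(5)) = 1050*sqrt(5)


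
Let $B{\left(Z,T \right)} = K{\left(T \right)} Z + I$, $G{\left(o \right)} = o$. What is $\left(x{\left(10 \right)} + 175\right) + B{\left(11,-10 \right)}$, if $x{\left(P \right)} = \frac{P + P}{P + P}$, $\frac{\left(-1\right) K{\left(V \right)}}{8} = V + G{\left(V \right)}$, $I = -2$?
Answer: $1934$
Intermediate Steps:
$K{\left(V \right)} = - 16 V$ ($K{\left(V \right)} = - 8 \left(V + V\right) = - 8 \cdot 2 V = - 16 V$)
$x{\left(P \right)} = 1$ ($x{\left(P \right)} = \frac{2 P}{2 P} = 2 P \frac{1}{2 P} = 1$)
$B{\left(Z,T \right)} = -2 - 16 T Z$ ($B{\left(Z,T \right)} = - 16 T Z - 2 = -2 - 16 T Z$)
$\left(x{\left(10 \right)} + 175\right) + B{\left(11,-10 \right)} = \left(1 + 175\right) - \left(2 - 1760\right) = 176 + \left(-2 + 1760\right) = 176 + 1758 = 1934$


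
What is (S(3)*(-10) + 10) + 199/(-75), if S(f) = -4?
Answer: 3551/75 ≈ 47.347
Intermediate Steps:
(S(3)*(-10) + 10) + 199/(-75) = (-4*(-10) + 10) + 199/(-75) = (40 + 10) + 199*(-1/75) = 50 - 199/75 = 3551/75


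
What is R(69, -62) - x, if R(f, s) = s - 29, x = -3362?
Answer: 3271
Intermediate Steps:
R(f, s) = -29 + s
R(69, -62) - x = (-29 - 62) - 1*(-3362) = -91 + 3362 = 3271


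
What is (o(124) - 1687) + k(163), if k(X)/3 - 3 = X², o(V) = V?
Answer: 78153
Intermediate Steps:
k(X) = 9 + 3*X²
(o(124) - 1687) + k(163) = (124 - 1687) + (9 + 3*163²) = -1563 + (9 + 3*26569) = -1563 + (9 + 79707) = -1563 + 79716 = 78153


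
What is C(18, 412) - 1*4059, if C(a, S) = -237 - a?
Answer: -4314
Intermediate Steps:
C(18, 412) - 1*4059 = (-237 - 1*18) - 1*4059 = (-237 - 18) - 4059 = -255 - 4059 = -4314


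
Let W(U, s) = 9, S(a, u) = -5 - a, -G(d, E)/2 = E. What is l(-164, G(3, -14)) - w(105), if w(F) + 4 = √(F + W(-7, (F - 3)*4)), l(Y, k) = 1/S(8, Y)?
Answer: 51/13 - √114 ≈ -6.7540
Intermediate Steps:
G(d, E) = -2*E
l(Y, k) = -1/13 (l(Y, k) = 1/(-5 - 1*8) = 1/(-5 - 8) = 1/(-13) = -1/13)
w(F) = -4 + √(9 + F) (w(F) = -4 + √(F + 9) = -4 + √(9 + F))
l(-164, G(3, -14)) - w(105) = -1/13 - (-4 + √(9 + 105)) = -1/13 - (-4 + √114) = -1/13 + (4 - √114) = 51/13 - √114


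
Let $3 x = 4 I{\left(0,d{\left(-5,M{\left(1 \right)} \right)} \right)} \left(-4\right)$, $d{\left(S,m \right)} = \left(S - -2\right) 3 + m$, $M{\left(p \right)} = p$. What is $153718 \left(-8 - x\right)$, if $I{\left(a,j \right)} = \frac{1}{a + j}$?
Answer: $- \frac{3996668}{3} \approx -1.3322 \cdot 10^{6}$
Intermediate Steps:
$d{\left(S,m \right)} = 6 + m + 3 S$ ($d{\left(S,m \right)} = \left(S + 2\right) 3 + m = \left(2 + S\right) 3 + m = \left(6 + 3 S\right) + m = 6 + m + 3 S$)
$x = \frac{2}{3}$ ($x = \frac{\frac{4}{0 + \left(6 + 1 + 3 \left(-5\right)\right)} \left(-4\right)}{3} = \frac{\frac{4}{0 + \left(6 + 1 - 15\right)} \left(-4\right)}{3} = \frac{\frac{4}{0 - 8} \left(-4\right)}{3} = \frac{\frac{4}{-8} \left(-4\right)}{3} = \frac{4 \left(- \frac{1}{8}\right) \left(-4\right)}{3} = \frac{\left(- \frac{1}{2}\right) \left(-4\right)}{3} = \frac{1}{3} \cdot 2 = \frac{2}{3} \approx 0.66667$)
$153718 \left(-8 - x\right) = 153718 \left(-8 - \frac{2}{3}\right) = 153718 \left(- \frac{26}{3}\right) = - \frac{3996668}{3}$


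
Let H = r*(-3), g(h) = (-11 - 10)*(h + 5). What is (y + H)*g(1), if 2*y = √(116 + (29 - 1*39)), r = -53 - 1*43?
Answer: -36288 - 63*√106 ≈ -36937.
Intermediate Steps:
g(h) = -105 - 21*h (g(h) = -21*(5 + h) = -105 - 21*h)
r = -96 (r = -53 - 43 = -96)
H = 288 (H = -96*(-3) = 288)
y = √106/2 (y = √(116 + (29 - 1*39))/2 = √(116 + (29 - 39))/2 = √(116 - 10)/2 = √106/2 ≈ 5.1478)
(y + H)*g(1) = (√106/2 + 288)*(-105 - 21*1) = (288 + √106/2)*(-105 - 21) = (288 + √106/2)*(-126) = -36288 - 63*√106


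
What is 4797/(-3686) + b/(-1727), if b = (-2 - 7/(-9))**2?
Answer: -61043995/46874862 ≈ -1.3023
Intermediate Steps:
b = 121/81 (b = (-2 - 7*(-1/9))**2 = (-2 + 7/9)**2 = (-11/9)**2 = 121/81 ≈ 1.4938)
4797/(-3686) + b/(-1727) = 4797/(-3686) + (121/81)/(-1727) = 4797*(-1/3686) + (121/81)*(-1/1727) = -4797/3686 - 11/12717 = -61043995/46874862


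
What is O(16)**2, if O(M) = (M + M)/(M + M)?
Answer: 1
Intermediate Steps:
O(M) = 1 (O(M) = (2*M)/((2*M)) = (2*M)*(1/(2*M)) = 1)
O(16)**2 = 1**2 = 1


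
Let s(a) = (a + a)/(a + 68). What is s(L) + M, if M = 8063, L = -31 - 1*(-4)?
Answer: 330529/41 ≈ 8061.7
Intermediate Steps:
L = -27 (L = -31 + 4 = -27)
s(a) = 2*a/(68 + a) (s(a) = (2*a)/(68 + a) = 2*a/(68 + a))
s(L) + M = 2*(-27)/(68 - 27) + 8063 = 2*(-27)/41 + 8063 = 2*(-27)*(1/41) + 8063 = -54/41 + 8063 = 330529/41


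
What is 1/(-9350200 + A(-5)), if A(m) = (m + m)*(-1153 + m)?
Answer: -1/9338620 ≈ -1.0708e-7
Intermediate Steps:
A(m) = 2*m*(-1153 + m) (A(m) = (2*m)*(-1153 + m) = 2*m*(-1153 + m))
1/(-9350200 + A(-5)) = 1/(-9350200 + 2*(-5)*(-1153 - 5)) = 1/(-9350200 + 2*(-5)*(-1158)) = 1/(-9350200 + 11580) = 1/(-9338620) = -1/9338620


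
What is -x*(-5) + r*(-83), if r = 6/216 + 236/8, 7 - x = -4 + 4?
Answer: -86969/36 ≈ -2415.8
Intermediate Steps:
x = 7 (x = 7 - (-4 + 4) = 7 - 1*0 = 7 + 0 = 7)
r = 1063/36 (r = 6*(1/216) + 236*(⅛) = 1/36 + 59/2 = 1063/36 ≈ 29.528)
-x*(-5) + r*(-83) = -1*7*(-5) + (1063/36)*(-83) = -7*(-5) - 88229/36 = 35 - 88229/36 = -86969/36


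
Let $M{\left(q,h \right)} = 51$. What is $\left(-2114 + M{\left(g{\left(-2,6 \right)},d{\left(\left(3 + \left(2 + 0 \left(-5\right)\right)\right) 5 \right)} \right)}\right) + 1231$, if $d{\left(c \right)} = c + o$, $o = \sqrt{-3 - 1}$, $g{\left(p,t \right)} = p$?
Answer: $-832$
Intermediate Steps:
$o = 2 i$ ($o = \sqrt{-4} = 2 i \approx 2.0 i$)
$d{\left(c \right)} = c + 2 i$
$\left(-2114 + M{\left(g{\left(-2,6 \right)},d{\left(\left(3 + \left(2 + 0 \left(-5\right)\right)\right) 5 \right)} \right)}\right) + 1231 = \left(-2114 + 51\right) + 1231 = -2063 + 1231 = -832$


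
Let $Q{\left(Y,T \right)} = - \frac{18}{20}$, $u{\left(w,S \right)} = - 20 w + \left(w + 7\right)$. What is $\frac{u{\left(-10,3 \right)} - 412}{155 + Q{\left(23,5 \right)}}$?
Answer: $- \frac{2150}{1541} \approx -1.3952$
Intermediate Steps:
$u{\left(w,S \right)} = 7 - 19 w$ ($u{\left(w,S \right)} = - 20 w + \left(7 + w\right) = 7 - 19 w$)
$Q{\left(Y,T \right)} = - \frac{9}{10}$ ($Q{\left(Y,T \right)} = \left(-18\right) \frac{1}{20} = - \frac{9}{10}$)
$\frac{u{\left(-10,3 \right)} - 412}{155 + Q{\left(23,5 \right)}} = \frac{\left(7 - -190\right) - 412}{155 - \frac{9}{10}} = \frac{\left(7 + 190\right) - 412}{\frac{1541}{10}} = \left(197 - 412\right) \frac{10}{1541} = \left(-215\right) \frac{10}{1541} = - \frac{2150}{1541}$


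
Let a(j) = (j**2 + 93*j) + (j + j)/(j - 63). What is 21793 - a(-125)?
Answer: 1672417/94 ≈ 17792.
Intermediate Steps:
a(j) = j**2 + 93*j + 2*j/(-63 + j) (a(j) = (j**2 + 93*j) + (2*j)/(-63 + j) = (j**2 + 93*j) + 2*j/(-63 + j) = j**2 + 93*j + 2*j/(-63 + j))
21793 - a(-125) = 21793 - (-125)*(-5857 + (-125)**2 + 30*(-125))/(-63 - 125) = 21793 - (-125)*(-5857 + 15625 - 3750)/(-188) = 21793 - (-125)*(-1)*6018/188 = 21793 - 1*376125/94 = 21793 - 376125/94 = 1672417/94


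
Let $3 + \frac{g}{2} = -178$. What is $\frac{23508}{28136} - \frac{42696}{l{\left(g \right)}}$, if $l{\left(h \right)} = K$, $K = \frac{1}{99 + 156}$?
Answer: $- \frac{76582528443}{7034} \approx -1.0887 \cdot 10^{7}$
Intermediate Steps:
$g = -362$ ($g = -6 + 2 \left(-178\right) = -6 - 356 = -362$)
$K = \frac{1}{255} \approx 0.0039216$
$l{\left(h \right)} = \frac{1}{255}$
$\frac{23508}{28136} - \frac{42696}{l{\left(g \right)}} = \frac{23508}{28136} - 42696 \frac{1}{\frac{1}{255}} = 23508 \cdot \frac{1}{28136} - 10887480 = \frac{5877}{7034} - 10887480 = - \frac{76582528443}{7034}$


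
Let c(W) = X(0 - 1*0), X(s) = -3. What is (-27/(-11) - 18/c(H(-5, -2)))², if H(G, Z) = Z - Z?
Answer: 8649/121 ≈ 71.479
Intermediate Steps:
H(G, Z) = 0
c(W) = -3
(-27/(-11) - 18/c(H(-5, -2)))² = (-27/(-11) - 18/(-3))² = (-27*(-1/11) - 18*(-⅓))² = (27/11 + 6)² = (93/11)² = 8649/121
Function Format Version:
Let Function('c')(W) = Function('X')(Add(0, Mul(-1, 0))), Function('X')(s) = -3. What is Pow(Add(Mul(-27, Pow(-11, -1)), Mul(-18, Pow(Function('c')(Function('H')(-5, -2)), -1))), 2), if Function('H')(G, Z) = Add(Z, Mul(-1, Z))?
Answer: Rational(8649, 121) ≈ 71.479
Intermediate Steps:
Function('H')(G, Z) = 0
Function('c')(W) = -3
Pow(Add(Mul(-27, Pow(-11, -1)), Mul(-18, Pow(Function('c')(Function('H')(-5, -2)), -1))), 2) = Pow(Add(Mul(-27, Pow(-11, -1)), Mul(-18, Pow(-3, -1))), 2) = Pow(Add(Mul(-27, Rational(-1, 11)), Mul(-18, Rational(-1, 3))), 2) = Pow(Add(Rational(27, 11), 6), 2) = Pow(Rational(93, 11), 2) = Rational(8649, 121)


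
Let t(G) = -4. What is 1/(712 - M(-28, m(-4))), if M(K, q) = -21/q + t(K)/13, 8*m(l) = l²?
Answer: 26/18793 ≈ 0.0013835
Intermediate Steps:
m(l) = l²/8
M(K, q) = -4/13 - 21/q (M(K, q) = -21/q - 4/13 = -4/13 - 21/q)
1/(712 - M(-28, m(-4))) = 1/(712 - (-4/13 - 21/((⅛)*(-4)²))) = 1/(712 - (-4/13 - 21/((⅛)*16))) = 1/(712 - (-4/13 - 21/2)) = 1/(712 - 1*(-281/26)) = 1/(712 + 281/26) = 1/(18793/26) = 26/18793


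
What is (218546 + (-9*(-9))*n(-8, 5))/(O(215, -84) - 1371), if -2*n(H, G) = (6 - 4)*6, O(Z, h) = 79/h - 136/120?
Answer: -91585200/576691 ≈ -158.81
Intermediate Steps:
O(Z, h) = -17/15 + 79/h (O(Z, h) = 79/h - 136*1/120 = 79/h - 17/15 = -17/15 + 79/h)
n(H, G) = -6 (n(H, G) = -(6 - 4)*6/2 = -6)
(218546 + (-9*(-9))*n(-8, 5))/(O(215, -84) - 1371) = (218546 - 9*(-9)*(-6))/((-17/15 + 79/(-84)) - 1371) = (218546 + 81*(-6))/((-17/15 + 79*(-1/84)) - 1371) = (218546 - 486)/((-17/15 - 79/84) - 1371) = 218060/(-871/420 - 1371) = 218060/(-576691/420) = 218060*(-420/576691) = -91585200/576691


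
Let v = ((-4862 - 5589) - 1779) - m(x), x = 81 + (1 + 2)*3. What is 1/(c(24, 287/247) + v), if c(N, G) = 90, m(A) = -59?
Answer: -1/12081 ≈ -8.2775e-5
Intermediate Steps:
x = 90 (x = 81 + 3*3 = 81 + 9 = 90)
v = -12171 (v = ((-4862 - 5589) - 1779) - 1*(-59) = (-10451 - 1779) + 59 = -12230 + 59 = -12171)
1/(c(24, 287/247) + v) = 1/(90 - 12171) = 1/(-12081) = -1/12081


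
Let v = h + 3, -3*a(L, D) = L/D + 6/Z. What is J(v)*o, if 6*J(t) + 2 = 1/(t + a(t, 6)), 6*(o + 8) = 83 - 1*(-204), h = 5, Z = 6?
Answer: -28919/2340 ≈ -12.359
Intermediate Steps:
a(L, D) = -1/3 - L/(3*D) (a(L, D) = -(L/D + 6/6)/3 = -(L/D + 6*(1/6))/3 = -(L/D + 1)/3 = -(1 + L/D)/3 = -1/3 - L/(3*D))
v = 8 (v = 5 + 3 = 8)
o = 239/6 (o = -8 + (83 - 1*(-204))/6 = -8 + (83 + 204)/6 = -8 + (1/6)*287 = -8 + 287/6 = 239/6 ≈ 39.833)
J(t) = -1/3 + 1/(6*(-1/3 + 17*t/18)) (J(t) = -1/3 + 1/(6*(t + (1/3)*(-1*6 - t)/6)) = -1/3 + 1/(6*(t + (1/3)*(1/6)*(-6 - t))) = -1/3 + 1/(6*(t + (-1/3 - t/18))) = -1/3 + 1/(6*(-1/3 + 17*t/18)))
J(v)*o = ((-15 + 17*8)/(3*(6 - 17*8)))*(239/6) = ((-15 + 136)/(3*(6 - 136)))*(239/6) = ((1/3)*121/(-130))*(239/6) = ((1/3)*(-1/130)*121)*(239/6) = -121/390*239/6 = -28919/2340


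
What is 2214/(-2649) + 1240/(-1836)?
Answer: -612472/405297 ≈ -1.5112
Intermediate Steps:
2214/(-2649) + 1240/(-1836) = 2214*(-1/2649) + 1240*(-1/1836) = -738/883 - 310/459 = -612472/405297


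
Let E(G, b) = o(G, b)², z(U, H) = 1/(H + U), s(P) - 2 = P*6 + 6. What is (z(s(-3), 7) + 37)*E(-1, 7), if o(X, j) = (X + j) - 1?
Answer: 2750/3 ≈ 916.67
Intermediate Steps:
s(P) = 8 + 6*P (s(P) = 2 + (P*6 + 6) = 2 + (6*P + 6) = 2 + (6 + 6*P) = 8 + 6*P)
o(X, j) = -1 + X + j
E(G, b) = (-1 + G + b)²
(z(s(-3), 7) + 37)*E(-1, 7) = (1/(7 + (8 + 6*(-3))) + 37)*(-1 - 1 + 7)² = (1/(7 + (8 - 18)) + 37)*5² = (1/(7 - 10) + 37)*25 = (1/(-3) + 37)*25 = (-⅓ + 37)*25 = (110/3)*25 = 2750/3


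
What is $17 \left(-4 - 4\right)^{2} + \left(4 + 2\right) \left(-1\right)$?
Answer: $1082$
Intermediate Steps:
$17 \left(-4 - 4\right)^{2} + \left(4 + 2\right) \left(-1\right) = 17 \left(-8\right)^{2} + 6 \left(-1\right) = 17 \cdot 64 - 6 = 1088 - 6 = 1082$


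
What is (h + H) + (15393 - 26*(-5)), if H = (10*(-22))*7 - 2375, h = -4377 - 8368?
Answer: -1137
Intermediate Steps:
h = -12745
H = -3915 (H = -220*7 - 2375 = -1540 - 2375 = -3915)
(h + H) + (15393 - 26*(-5)) = (-12745 - 3915) + (15393 - 26*(-5)) = -16660 + (15393 + 130) = -16660 + 15523 = -1137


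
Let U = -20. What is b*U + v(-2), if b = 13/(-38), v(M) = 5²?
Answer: 605/19 ≈ 31.842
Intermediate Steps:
v(M) = 25
b = -13/38 (b = 13*(-1/38) = -13/38 ≈ -0.34211)
b*U + v(-2) = -13/38*(-20) + 25 = 130/19 + 25 = 605/19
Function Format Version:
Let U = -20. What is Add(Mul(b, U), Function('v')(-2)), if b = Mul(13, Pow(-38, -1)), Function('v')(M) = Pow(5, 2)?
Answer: Rational(605, 19) ≈ 31.842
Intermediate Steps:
Function('v')(M) = 25
b = Rational(-13, 38) (b = Mul(13, Rational(-1, 38)) = Rational(-13, 38) ≈ -0.34211)
Add(Mul(b, U), Function('v')(-2)) = Add(Mul(Rational(-13, 38), -20), 25) = Add(Rational(130, 19), 25) = Rational(605, 19)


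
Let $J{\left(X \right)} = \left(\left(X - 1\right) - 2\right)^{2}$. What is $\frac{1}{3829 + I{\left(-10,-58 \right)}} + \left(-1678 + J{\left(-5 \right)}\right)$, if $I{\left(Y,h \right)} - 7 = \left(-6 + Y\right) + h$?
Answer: $- \frac{6071867}{3762} \approx -1614.0$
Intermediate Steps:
$I{\left(Y,h \right)} = 1 + Y + h$ ($I{\left(Y,h \right)} = 7 + \left(\left(-6 + Y\right) + h\right) = 7 + \left(-6 + Y + h\right) = 1 + Y + h$)
$J{\left(X \right)} = \left(-3 + X\right)^{2}$ ($J{\left(X \right)} = \left(\left(-1 + X\right) - 2\right)^{2} = \left(-3 + X\right)^{2}$)
$\frac{1}{3829 + I{\left(-10,-58 \right)}} + \left(-1678 + J{\left(-5 \right)}\right) = \frac{1}{3829 - 67} - \left(1678 - \left(-3 - 5\right)^{2}\right) = \frac{1}{3829 - 67} - \left(1678 - \left(-8\right)^{2}\right) = \frac{1}{3762} + \left(-1678 + 64\right) = \frac{1}{3762} - 1614 = - \frac{6071867}{3762}$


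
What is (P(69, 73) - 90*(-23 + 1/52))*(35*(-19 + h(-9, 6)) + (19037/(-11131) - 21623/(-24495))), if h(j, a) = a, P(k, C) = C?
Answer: -6919214427979121/7088999970 ≈ -9.7605e+5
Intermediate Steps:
(P(69, 73) - 90*(-23 + 1/52))*(35*(-19 + h(-9, 6)) + (19037/(-11131) - 21623/(-24495))) = (73 - 90*(-23 + 1/52))*(35*(-19 + 6) + (19037/(-11131) - 21623/(-24495))) = (73 - 90*(-23 + 1/52))*(35*(-13) + (19037*(-1/11131) - 21623*(-1/24495))) = (73 - 90*(-1195/52))*(-455 + (-19037/11131 + 21623/24495)) = (73 + 53775/26)*(-455 - 225625702/272653845) = (55673/26)*(-124283125177/272653845) = -6919214427979121/7088999970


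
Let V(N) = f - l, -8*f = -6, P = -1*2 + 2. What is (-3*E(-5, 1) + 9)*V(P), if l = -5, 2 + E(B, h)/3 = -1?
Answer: 207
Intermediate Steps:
E(B, h) = -9 (E(B, h) = -6 + 3*(-1) = -6 - 3 = -9)
P = 0 (P = -2 + 2 = 0)
f = 3/4 (f = -1/8*(-6) = 3/4 ≈ 0.75000)
V(N) = 23/4 (V(N) = 3/4 - 1*(-5) = 3/4 + 5 = 23/4)
(-3*E(-5, 1) + 9)*V(P) = (-3*(-9) + 9)*(23/4) = (27 + 9)*(23/4) = 36*(23/4) = 207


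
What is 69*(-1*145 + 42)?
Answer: -7107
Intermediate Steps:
69*(-1*145 + 42) = 69*(-145 + 42) = 69*(-103) = -7107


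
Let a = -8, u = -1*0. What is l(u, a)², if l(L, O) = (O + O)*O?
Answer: 16384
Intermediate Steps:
u = 0
l(L, O) = 2*O² (l(L, O) = (2*O)*O = 2*O²)
l(u, a)² = (2*(-8)²)² = (2*64)² = 128² = 16384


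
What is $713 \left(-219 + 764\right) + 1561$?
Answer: $390146$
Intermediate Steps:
$713 \left(-219 + 764\right) + 1561 = 713 \cdot 545 + 1561 = 388585 + 1561 = 390146$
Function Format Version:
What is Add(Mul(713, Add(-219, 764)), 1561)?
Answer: 390146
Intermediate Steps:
Add(Mul(713, Add(-219, 764)), 1561) = Add(Mul(713, 545), 1561) = Add(388585, 1561) = 390146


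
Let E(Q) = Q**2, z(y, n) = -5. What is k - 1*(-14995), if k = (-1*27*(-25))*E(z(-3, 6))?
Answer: 31870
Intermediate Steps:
k = 16875 (k = (-1*27*(-25))*(-5)**2 = -27*(-25)*25 = 675*25 = 16875)
k - 1*(-14995) = 16875 - 1*(-14995) = 16875 + 14995 = 31870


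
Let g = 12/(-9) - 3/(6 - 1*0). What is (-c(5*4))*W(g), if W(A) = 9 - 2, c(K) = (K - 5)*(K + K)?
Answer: -4200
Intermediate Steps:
c(K) = 2*K*(-5 + K) (c(K) = (-5 + K)*(2*K) = 2*K*(-5 + K))
g = -11/6 (g = 12*(-⅑) - 3/(6 + 0) = -4/3 - 3/6 = -4/3 - 3*⅙ = -4/3 - ½ = -11/6 ≈ -1.8333)
W(A) = 7
(-c(5*4))*W(g) = -2*5*4*(-5 + 5*4)*7 = -2*20*(-5 + 20)*7 = -2*20*15*7 = -1*600*7 = -600*7 = -4200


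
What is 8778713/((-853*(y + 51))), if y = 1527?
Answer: -8778713/1346034 ≈ -6.5219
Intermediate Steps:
8778713/((-853*(y + 51))) = 8778713/((-853*(1527 + 51))) = 8778713/((-853*1578)) = 8778713/(-1346034) = 8778713*(-1/1346034) = -8778713/1346034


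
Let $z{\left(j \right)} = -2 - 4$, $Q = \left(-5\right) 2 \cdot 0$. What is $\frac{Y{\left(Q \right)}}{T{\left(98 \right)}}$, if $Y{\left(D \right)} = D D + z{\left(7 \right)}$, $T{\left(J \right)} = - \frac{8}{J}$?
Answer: $\frac{147}{2} \approx 73.5$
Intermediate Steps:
$Q = 0$ ($Q = \left(-10\right) 0 = 0$)
$z{\left(j \right)} = -6$
$Y{\left(D \right)} = -6 + D^{2}$ ($Y{\left(D \right)} = D D - 6 = D^{2} - 6 = -6 + D^{2}$)
$\frac{Y{\left(Q \right)}}{T{\left(98 \right)}} = \frac{-6 + 0^{2}}{\left(-8\right) \frac{1}{98}} = \frac{-6 + 0}{\left(-8\right) \frac{1}{98}} = - \frac{6}{- \frac{4}{49}} = \left(-6\right) \left(- \frac{49}{4}\right) = \frac{147}{2}$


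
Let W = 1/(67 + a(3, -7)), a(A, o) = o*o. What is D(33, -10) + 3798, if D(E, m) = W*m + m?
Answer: 219699/58 ≈ 3787.9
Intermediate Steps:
a(A, o) = o²
W = 1/116 (W = 1/(67 + (-7)²) = 1/(67 + 49) = 1/116 ≈ 0.0086207)
D(E, m) = 117*m/116 (D(E, m) = m/116 + m = 117*m/116)
D(33, -10) + 3798 = (117/116)*(-10) + 3798 = -585/58 + 3798 = 219699/58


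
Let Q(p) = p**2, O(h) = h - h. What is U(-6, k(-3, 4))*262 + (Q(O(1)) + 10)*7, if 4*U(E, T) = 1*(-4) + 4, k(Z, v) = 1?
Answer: 70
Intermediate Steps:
O(h) = 0
U(E, T) = 0 (U(E, T) = (1*(-4) + 4)/4 = (-4 + 4)/4 = (1/4)*0 = 0)
U(-6, k(-3, 4))*262 + (Q(O(1)) + 10)*7 = 0*262 + (0**2 + 10)*7 = 0 + (0 + 10)*7 = 0 + 10*7 = 0 + 70 = 70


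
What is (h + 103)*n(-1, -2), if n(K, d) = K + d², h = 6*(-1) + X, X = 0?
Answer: 291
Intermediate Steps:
h = -6 (h = 6*(-1) + 0 = -6 + 0 = -6)
(h + 103)*n(-1, -2) = (-6 + 103)*(-1 + (-2)²) = 97*(-1 + 4) = 97*3 = 291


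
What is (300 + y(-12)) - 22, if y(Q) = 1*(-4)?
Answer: 274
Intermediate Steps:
y(Q) = -4
(300 + y(-12)) - 22 = (300 - 4) - 22 = 296 - 22 = 274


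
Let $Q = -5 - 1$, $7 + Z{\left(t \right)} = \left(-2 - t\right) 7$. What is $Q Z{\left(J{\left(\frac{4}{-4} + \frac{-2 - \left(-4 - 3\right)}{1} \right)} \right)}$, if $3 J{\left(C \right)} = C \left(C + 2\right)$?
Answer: $462$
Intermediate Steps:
$J{\left(C \right)} = \frac{C \left(2 + C\right)}{3}$ ($J{\left(C \right)} = \frac{C \left(C + 2\right)}{3} = \frac{C \left(2 + C\right)}{3}$)
$Z{\left(t \right)} = -21 - 7 t$ ($Z{\left(t \right)} = -7 + \left(-2 - t\right) 7 = -7 - \left(14 + 7 t\right) = -21 - 7 t$)
$Q = -6$
$Q Z{\left(J{\left(\frac{4}{-4} + \frac{-2 - \left(-4 - 3\right)}{1} \right)} \right)} = - 6 \left(-21 - 7 \frac{\left(\frac{4}{-4} + \frac{-2 - \left(-4 - 3\right)}{1}\right) \left(2 + \left(\frac{4}{-4} + \frac{-2 - \left(-4 - 3\right)}{1}\right)\right)}{3}\right) = - 6 \left(-21 - 7 \frac{\left(4 \left(- \frac{1}{4}\right) + \left(-2 - \left(-4 - 3\right)\right) 1\right) \left(2 + \left(4 \left(- \frac{1}{4}\right) + \left(-2 - \left(-4 - 3\right)\right) 1\right)\right)}{3}\right) = - 6 \left(-21 - 7 \frac{\left(-1 + \left(-2 - -7\right) 1\right) \left(2 - \left(1 - \left(-2 - -7\right) 1\right)\right)}{3}\right) = - 6 \left(-21 - 7 \frac{\left(-1 + \left(-2 + 7\right) 1\right) \left(2 - \left(1 - \left(-2 + 7\right) 1\right)\right)}{3}\right) = - 6 \left(-21 - 7 \frac{\left(-1 + 5 \cdot 1\right) \left(2 + \left(-1 + 5 \cdot 1\right)\right)}{3}\right) = - 6 \left(-21 - 7 \frac{\left(-1 + 5\right) \left(2 + \left(-1 + 5\right)\right)}{3}\right) = - 6 \left(-21 - 7 \cdot \frac{1}{3} \cdot 4 \left(2 + 4\right)\right) = - 6 \left(-21 - 7 \cdot \frac{1}{3} \cdot 4 \cdot 6\right) = - 6 \left(-21 - 56\right) = \left(-6\right) \left(-77\right) = 462$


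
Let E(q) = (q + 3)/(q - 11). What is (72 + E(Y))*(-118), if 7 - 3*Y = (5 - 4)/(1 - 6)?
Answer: -362142/43 ≈ -8421.9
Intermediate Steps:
Y = 12/5 (Y = 7/3 - (5 - 4)/(3*(1 - 6)) = 7/3 - 1/(3*(-5)) = 7/3 - (-1)/(3*5) = 7/3 - ⅓*(-⅕) = 7/3 + 1/15 = 12/5 ≈ 2.4000)
E(q) = (3 + q)/(-11 + q)
(72 + E(Y))*(-118) = (72 + (3 + 12/5)/(-11 + 12/5))*(-118) = (72 + (27/5)/(-43/5))*(-118) = (72 - 5/43*27/5)*(-118) = (72 - 27/43)*(-118) = (3069/43)*(-118) = -362142/43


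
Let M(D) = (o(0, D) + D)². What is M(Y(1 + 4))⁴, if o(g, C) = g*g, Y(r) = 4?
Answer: 65536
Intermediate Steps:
o(g, C) = g²
M(D) = D² (M(D) = (0² + D)² = (0 + D)² = D²)
M(Y(1 + 4))⁴ = (4²)⁴ = 16⁴ = 65536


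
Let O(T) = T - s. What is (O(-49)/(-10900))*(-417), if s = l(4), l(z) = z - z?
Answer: -20433/10900 ≈ -1.8746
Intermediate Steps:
l(z) = 0
s = 0
O(T) = T (O(T) = T - 1*0 = T + 0 = T)
(O(-49)/(-10900))*(-417) = -49/(-10900)*(-417) = -49*(-1/10900)*(-417) = (49/10900)*(-417) = -20433/10900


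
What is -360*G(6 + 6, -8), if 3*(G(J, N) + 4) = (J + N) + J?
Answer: -480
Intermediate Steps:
G(J, N) = -4 + N/3 + 2*J/3 (G(J, N) = -4 + ((J + N) + J)/3 = -4 + (N + 2*J)/3 = -4 + (N/3 + 2*J/3) = -4 + N/3 + 2*J/3)
-360*G(6 + 6, -8) = -360*(-4 + (⅓)*(-8) + 2*(6 + 6)/3) = -360*(-4 - 8/3 + (⅔)*12) = -360*(-4 - 8/3 + 8) = -360*4/3 = -480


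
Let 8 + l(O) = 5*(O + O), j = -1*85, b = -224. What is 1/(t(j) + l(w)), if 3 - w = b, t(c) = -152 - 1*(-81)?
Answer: 1/2191 ≈ 0.00045641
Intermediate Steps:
j = -85
t(c) = -71 (t(c) = -152 + 81 = -71)
w = 227 (w = 3 - 1*(-224) = 3 + 224 = 227)
l(O) = -8 + 10*O (l(O) = -8 + 5*(O + O) = -8 + 5*(2*O) = -8 + 10*O)
1/(t(j) + l(w)) = 1/(-71 + (-8 + 10*227)) = 1/(-71 + (-8 + 2270)) = 1/(-71 + 2262) = 1/2191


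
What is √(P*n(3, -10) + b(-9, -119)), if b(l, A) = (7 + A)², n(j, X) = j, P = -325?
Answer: √11569 ≈ 107.56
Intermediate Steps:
√(P*n(3, -10) + b(-9, -119)) = √(-325*3 + (7 - 119)²) = √(-975 + (-112)²) = √(-975 + 12544) = √11569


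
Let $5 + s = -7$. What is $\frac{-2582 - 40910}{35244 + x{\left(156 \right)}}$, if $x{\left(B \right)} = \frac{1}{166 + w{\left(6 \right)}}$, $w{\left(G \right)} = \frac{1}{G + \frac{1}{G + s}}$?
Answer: $- \frac{252949472}{204979139} \approx -1.234$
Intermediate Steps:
$s = -12$ ($s = -5 - 7 = -12$)
$w{\left(G \right)} = \frac{1}{G + \frac{1}{-12 + G}}$ ($w{\left(G \right)} = \frac{1}{G + \frac{1}{G - 12}} = \frac{1}{G + \frac{1}{-12 + G}}$)
$x{\left(B \right)} = \frac{35}{5816}$ ($x{\left(B \right)} = \frac{1}{166 + \frac{-12 + 6}{1 + 6^{2} - 72}} = \frac{1}{166 + \frac{1}{1 + 36 - 72} \left(-6\right)} = \frac{1}{166 + \frac{1}{-35} \left(-6\right)} = \frac{1}{166 - - \frac{6}{35}} = \frac{1}{166 + \frac{6}{35}} = \frac{1}{\frac{5816}{35}} = \frac{35}{5816}$)
$\frac{-2582 - 40910}{35244 + x{\left(156 \right)}} = \frac{-2582 - 40910}{35244 + \frac{35}{5816}} = - \frac{43492}{\frac{204979139}{5816}} = \left(-43492\right) \frac{5816}{204979139} = - \frac{252949472}{204979139}$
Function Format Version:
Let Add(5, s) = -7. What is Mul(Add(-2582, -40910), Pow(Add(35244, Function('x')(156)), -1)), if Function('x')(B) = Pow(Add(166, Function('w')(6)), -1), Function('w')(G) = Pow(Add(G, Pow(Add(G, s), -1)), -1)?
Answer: Rational(-252949472, 204979139) ≈ -1.2340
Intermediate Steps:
s = -12 (s = Add(-5, -7) = -12)
Function('w')(G) = Pow(Add(G, Pow(Add(-12, G), -1)), -1) (Function('w')(G) = Pow(Add(G, Pow(Add(G, -12), -1)), -1) = Pow(Add(G, Pow(Add(-12, G), -1)), -1))
Function('x')(B) = Rational(35, 5816) (Function('x')(B) = Pow(Add(166, Mul(Pow(Add(1, Pow(6, 2), Mul(-12, 6)), -1), Add(-12, 6))), -1) = Pow(Add(166, Mul(Pow(Add(1, 36, -72), -1), -6)), -1) = Pow(Add(166, Mul(Pow(-35, -1), -6)), -1) = Pow(Add(166, Mul(Rational(-1, 35), -6)), -1) = Pow(Add(166, Rational(6, 35)), -1) = Pow(Rational(5816, 35), -1) = Rational(35, 5816))
Mul(Add(-2582, -40910), Pow(Add(35244, Function('x')(156)), -1)) = Mul(Add(-2582, -40910), Pow(Add(35244, Rational(35, 5816)), -1)) = Mul(-43492, Pow(Rational(204979139, 5816), -1)) = Mul(-43492, Rational(5816, 204979139)) = Rational(-252949472, 204979139)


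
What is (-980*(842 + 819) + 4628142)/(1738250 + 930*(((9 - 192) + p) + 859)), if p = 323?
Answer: 1500181/1333660 ≈ 1.1249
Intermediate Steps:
(-980*(842 + 819) + 4628142)/(1738250 + 930*(((9 - 192) + p) + 859)) = (-980*(842 + 819) + 4628142)/(1738250 + 930*(((9 - 192) + 323) + 859)) = (-980*1661 + 4628142)/(1738250 + 930*((-183 + 323) + 859)) = (-1627780 + 4628142)/(1738250 + 930*(140 + 859)) = 3000362/(1738250 + 930*999) = 3000362/(1738250 + 929070) = 3000362/2667320 = 3000362*(1/2667320) = 1500181/1333660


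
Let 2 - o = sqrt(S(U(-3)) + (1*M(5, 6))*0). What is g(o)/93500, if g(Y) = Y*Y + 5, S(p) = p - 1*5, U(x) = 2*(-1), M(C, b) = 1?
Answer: 1/46750 - I*sqrt(7)/23375 ≈ 2.139e-5 - 0.00011319*I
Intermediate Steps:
U(x) = -2
S(p) = -5 + p (S(p) = p - 5 = -5 + p)
o = 2 - I*sqrt(7) (o = 2 - sqrt((-5 - 2) + (1*1)*0) = 2 - sqrt(-7 + 1*0) = 2 - sqrt(-7 + 0) = 2 - sqrt(-7) = 2 - I*sqrt(7) ≈ 2.0 - 2.6458*I)
g(Y) = 5 + Y**2 (g(Y) = Y**2 + 5 = 5 + Y**2)
g(o)/93500 = (5 + (2 - I*sqrt(7))**2)/93500 = (5 + (2 - I*sqrt(7))**2)*(1/93500) = 1/18700 + (2 - I*sqrt(7))**2/93500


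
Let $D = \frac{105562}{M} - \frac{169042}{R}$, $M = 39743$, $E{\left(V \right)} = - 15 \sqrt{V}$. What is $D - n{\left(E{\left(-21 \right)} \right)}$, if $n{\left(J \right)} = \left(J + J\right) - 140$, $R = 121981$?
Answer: $\frac{684863045736}{4847890883} + 30 i \sqrt{21} \approx 141.27 + 137.48 i$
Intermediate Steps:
$D = \frac{6158322116}{4847890883}$ ($D = \frac{105562}{39743} - \frac{169042}{121981} = \frac{6158322116}{4847890883} \approx 1.2703$)
$n{\left(J \right)} = -140 + 2 J$ ($n{\left(J \right)} = 2 J - 140 = -140 + 2 J$)
$D - n{\left(E{\left(-21 \right)} \right)} = \frac{6158322116}{4847890883} - \left(-140 + 2 \left(- 15 \sqrt{-21}\right)\right) = \frac{6158322116}{4847890883} - \left(-140 + 2 \left(- 15 i \sqrt{21}\right)\right) = \frac{6158322116}{4847890883} - \left(-140 - 30 i \sqrt{21}\right) = \frac{6158322116}{4847890883} + \left(140 + 30 i \sqrt{21}\right) = \frac{684863045736}{4847890883} + 30 i \sqrt{21}$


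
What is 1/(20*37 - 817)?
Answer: -1/77 ≈ -0.012987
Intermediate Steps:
1/(20*37 - 817) = 1/(740 - 817) = 1/(-77) = -1/77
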